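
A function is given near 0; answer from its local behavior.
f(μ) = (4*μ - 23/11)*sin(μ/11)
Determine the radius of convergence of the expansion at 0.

The radius of convergence is infinite.

The factor sin(μ/11) is entire and contributes no finite singular point.
The polynomial part has no poles.
No finite singular points: the Taylor series at 0 converges everywhere.


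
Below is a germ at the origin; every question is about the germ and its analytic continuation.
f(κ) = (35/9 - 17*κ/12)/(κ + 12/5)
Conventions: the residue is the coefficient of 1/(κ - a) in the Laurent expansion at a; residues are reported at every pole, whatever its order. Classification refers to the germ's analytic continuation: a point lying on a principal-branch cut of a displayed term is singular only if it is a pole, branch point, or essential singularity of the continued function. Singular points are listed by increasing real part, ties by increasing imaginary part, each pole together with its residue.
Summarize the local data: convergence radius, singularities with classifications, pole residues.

Radius of convergence at 0: 12/5.
At -12/5: a pole of order 1; residue 328/45.

Denominator factor (κ + 12/5): pole of order 1 at -12/5, modulus 12/5.
The radius of convergence is the smallest modulus among the singular points: 12/5.
At the order-1 pole -12/5 set g(κ) = (κ - (-12/5))*f(κ) = 35/9 - 17*κ/12.
Simple pole: residue = g(a) at a = -12/5, which is 328/45.


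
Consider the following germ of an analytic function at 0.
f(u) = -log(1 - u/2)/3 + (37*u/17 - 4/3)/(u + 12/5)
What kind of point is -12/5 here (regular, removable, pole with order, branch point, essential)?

The point is a pole of order 1.

The denominator factor u + 12/5 vanishes at -12/5 and appears to the power 1; the numerator there equals -1672/255, nonzero, and no other factor vanishes.
The branch terms are analytic at this point.
Hence a pole whose order is the multiplicity, 1.


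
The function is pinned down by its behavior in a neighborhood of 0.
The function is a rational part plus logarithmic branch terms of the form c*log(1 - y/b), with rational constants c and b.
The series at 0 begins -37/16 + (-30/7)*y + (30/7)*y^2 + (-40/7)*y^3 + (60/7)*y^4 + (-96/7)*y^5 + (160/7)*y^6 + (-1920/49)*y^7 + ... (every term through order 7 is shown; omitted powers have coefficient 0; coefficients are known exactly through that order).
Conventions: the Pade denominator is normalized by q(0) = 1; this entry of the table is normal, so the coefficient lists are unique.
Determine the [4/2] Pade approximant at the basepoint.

The Pade approximant has numerator coefficients [-37/16, -439/42, -759/70, -8/7, 4/21]; denominator coefficients [1, 8/3, 8/5].

Taylor coefficients needed (read off): a_0 = -37/16, a_1 = -30/7, a_2 = 30/7, a_3 = -40/7, a_4 = 60/7, a_5 = -96/7, a_6 = 160/7.
Write the denominator as Q(y) = 1 + q1*y + q2*y^2. Requiring Q*f - P = O(y^7) with deg P <= 4 kills the coefficients of y^5..y^6 in Q*f:
  y^5: a_5 + q1*a_4 + q2*a_3 = 0, i.e. -96/7 + (60/7)*q1 + (-40/7)*q2 = 0.
  y^6: a_6 + q1*a_5 + q2*a_4 = 0, i.e. 160/7 + (-96/7)*q1 + (60/7)*q2 = 0.
Solving this linear system: q1 = 8/3, q2 = 8/5.
The numerator is Q*f truncated at degree 4: P0 = a_0 = -37/16; P1 = a_1 + q1*a_0 = -439/42; P2 = a_2 + q1*a_1 + q2*a_0 = -759/70; P3 = a_3 + q1*a_2 + q2*a_1 = -8/7; P4 = a_4 + q1*a_3 + q2*a_2 = 4/21.


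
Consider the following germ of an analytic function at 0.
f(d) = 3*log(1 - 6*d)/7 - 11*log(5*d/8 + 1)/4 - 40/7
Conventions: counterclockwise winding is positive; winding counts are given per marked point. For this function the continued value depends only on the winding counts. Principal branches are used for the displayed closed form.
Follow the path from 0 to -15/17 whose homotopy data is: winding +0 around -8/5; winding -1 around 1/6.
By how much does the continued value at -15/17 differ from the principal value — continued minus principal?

Continued minus principal equals -(6/7)*pi*i.

The rational part is single-valued and drops out of the difference; each branch term changes only by its own monodromy.
(-11/4)*log(1 - d/(-8/5)): winding 0 around -8/5, so this term returns to its principal value, contribution 0.
(3/7)*log(1 - d/(1/6)): each positive loop around 1/6 adds 2*pi*i to the log, so winding -1 contributes (3/7)*(-1)*2*pi*i = -(6/7)*pi*i.
Summing the contributions at d = -15/17 gives -(6/7)*pi*i.


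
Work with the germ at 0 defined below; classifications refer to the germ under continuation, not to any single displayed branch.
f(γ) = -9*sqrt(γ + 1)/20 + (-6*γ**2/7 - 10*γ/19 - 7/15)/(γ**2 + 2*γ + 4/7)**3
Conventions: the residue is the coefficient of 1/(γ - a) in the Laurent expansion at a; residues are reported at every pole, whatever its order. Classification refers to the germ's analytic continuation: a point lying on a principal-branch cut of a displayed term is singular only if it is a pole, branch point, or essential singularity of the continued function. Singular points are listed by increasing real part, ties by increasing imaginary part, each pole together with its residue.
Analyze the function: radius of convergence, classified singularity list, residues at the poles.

Radius of convergence at 0: 1 - (1/7)*sqrt(21).
At -1 - (1/7)*sqrt(21): a pole of order 3; residue (9427/41040)*sqrt(21).
At -1: an algebraic (square-root) branch point.
At -1 + (1/7)*sqrt(21): a pole of order 3; residue -(9427/41040)*sqrt(21).


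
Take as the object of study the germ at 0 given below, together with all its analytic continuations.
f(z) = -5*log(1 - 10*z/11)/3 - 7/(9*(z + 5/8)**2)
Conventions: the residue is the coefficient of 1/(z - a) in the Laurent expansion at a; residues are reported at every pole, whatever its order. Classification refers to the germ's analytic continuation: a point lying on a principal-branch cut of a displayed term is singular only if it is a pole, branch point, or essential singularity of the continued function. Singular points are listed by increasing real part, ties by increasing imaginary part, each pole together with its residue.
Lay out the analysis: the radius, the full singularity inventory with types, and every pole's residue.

Denominator factor (z + 5/8)^2: pole of order 2 at -5/8, modulus 5/8.
Branch term (-5/3)*log(1 - z/(11/10)): its argument vanishes at z = 11/10, a logarithmic branch point, modulus 11/10.
The radius of convergence is the smallest modulus among the singular points: 5/8.
The branch term is analytic at -5/8 and contributes nothing to the residue; only the rational part matters.
At the order-2 pole -5/8 set g(z) = (z - (-5/8))^2*(rational part) = -7/9.
Order-2 pole: residue = g'(a); g'(-5/8) = 0, so the residue is 0.
List the singular points by increasing real part (a conjugate pair: the negative imaginary part first).

Radius of convergence at 0: 5/8.
At -5/8: a pole of order 2; residue 0.
At 11/10: a logarithmic branch point.


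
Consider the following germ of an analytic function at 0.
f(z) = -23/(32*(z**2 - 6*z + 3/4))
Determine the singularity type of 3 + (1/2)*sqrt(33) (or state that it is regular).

The denominator factor z**2 - 6*z + 3/4 vanishes at 3 + (1/2)*sqrt(33) and appears to the power 1; the numerator there equals -23/32, nonzero, and no other factor vanishes.
Hence a pole whose order is the multiplicity, 1.

The point is a pole of order 1.


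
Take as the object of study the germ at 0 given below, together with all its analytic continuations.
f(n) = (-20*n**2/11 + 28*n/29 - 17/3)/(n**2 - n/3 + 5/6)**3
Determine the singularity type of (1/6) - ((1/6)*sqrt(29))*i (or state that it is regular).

The denominator factor n**2 - n/3 + 5/6 vanishes at (1/6) - ((1/6)*sqrt(29))*i and appears to the power 3; the numerator there equals (-11747/2871) - ((172/2871)*sqrt(29))*i, nonzero, and no other factor vanishes.
Hence a pole whose order is the multiplicity, 3.

The point is a pole of order 3.


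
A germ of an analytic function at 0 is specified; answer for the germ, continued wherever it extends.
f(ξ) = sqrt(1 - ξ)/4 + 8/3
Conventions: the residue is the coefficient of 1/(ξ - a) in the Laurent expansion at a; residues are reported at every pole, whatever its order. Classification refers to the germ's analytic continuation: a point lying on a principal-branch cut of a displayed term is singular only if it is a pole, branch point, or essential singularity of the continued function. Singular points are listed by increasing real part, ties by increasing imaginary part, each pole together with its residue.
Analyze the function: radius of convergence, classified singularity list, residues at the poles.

Radius of convergence at 0: 1.
At 1: an algebraic (square-root) branch point.

Branch term (1/4)*sqrt(1 - ξ/(1)): its argument vanishes at ξ = 1, a square-root branch point, modulus 1.
The radius of convergence is the smallest modulus among the singular points: 1.


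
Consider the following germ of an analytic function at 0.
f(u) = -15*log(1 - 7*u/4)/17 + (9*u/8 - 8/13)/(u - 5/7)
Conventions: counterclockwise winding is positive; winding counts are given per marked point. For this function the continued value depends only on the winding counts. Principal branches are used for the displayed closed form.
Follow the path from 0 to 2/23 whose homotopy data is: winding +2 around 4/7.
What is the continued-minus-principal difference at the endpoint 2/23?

The rational part is single-valued and drops out of the difference; each branch term changes only by its own monodromy.
(-15/17)*log(1 - u/(4/7)): each positive loop around 4/7 adds 2*pi*i to the log, so winding +2 contributes (-15/17)*(2)*2*pi*i = -(60/17)*pi*i.
Summing the contributions at u = 2/23 gives -(60/17)*pi*i.

Continued minus principal equals -(60/17)*pi*i.


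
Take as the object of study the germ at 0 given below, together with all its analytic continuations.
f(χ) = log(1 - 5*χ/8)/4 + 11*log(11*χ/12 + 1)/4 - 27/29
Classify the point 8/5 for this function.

The point is a logarithmic branch point.

The term (1/4)*log(1 - χ/(8/5)) has argument 1 - 8/5/(8/5) = 0 at 8/5: a logarithmic (infinitely-sheeted) branch point; the remaining terms are analytic or single-valued there.


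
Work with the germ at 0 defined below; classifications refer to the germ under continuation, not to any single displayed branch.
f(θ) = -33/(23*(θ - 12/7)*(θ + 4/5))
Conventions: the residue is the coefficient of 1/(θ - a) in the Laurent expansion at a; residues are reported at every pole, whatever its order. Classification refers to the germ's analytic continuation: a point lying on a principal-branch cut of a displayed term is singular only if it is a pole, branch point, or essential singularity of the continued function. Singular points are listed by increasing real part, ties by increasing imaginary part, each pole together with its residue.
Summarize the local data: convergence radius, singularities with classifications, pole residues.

Radius of convergence at 0: 4/5.
At -4/5: a pole of order 1; residue 105/184.
At 12/7: a pole of order 1; residue -105/184.

Denominator factor (θ + 4/5): pole of order 1 at -4/5, modulus 4/5.
Denominator factor (θ - 12/7): pole of order 1 at 12/7, modulus 12/7.
The radius of convergence is the smallest modulus among the singular points: 4/5.
At the order-1 pole -4/5 set g(θ) = (θ - (-4/5))*f(θ) = -33/(23*(θ - 12/7)).
Simple pole: residue = g(a) at a = -4/5, which is 105/184.
At the order-1 pole 12/7 set g(θ) = (θ - (12/7))*f(θ) = -33/(23*(θ + 4/5)).
Simple pole: residue = g(a) at a = 12/7, which is -105/184.
List the singular points by increasing real part (a conjugate pair: the negative imaginary part first).


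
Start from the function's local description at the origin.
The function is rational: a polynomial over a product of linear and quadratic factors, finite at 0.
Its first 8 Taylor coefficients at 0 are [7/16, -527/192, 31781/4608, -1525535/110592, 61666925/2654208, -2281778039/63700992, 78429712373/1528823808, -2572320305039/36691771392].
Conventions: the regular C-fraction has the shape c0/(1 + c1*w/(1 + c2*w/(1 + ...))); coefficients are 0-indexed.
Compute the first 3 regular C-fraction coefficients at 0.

The regular C-fraction coefficients are [7/16, 527/84, -110997/29512].


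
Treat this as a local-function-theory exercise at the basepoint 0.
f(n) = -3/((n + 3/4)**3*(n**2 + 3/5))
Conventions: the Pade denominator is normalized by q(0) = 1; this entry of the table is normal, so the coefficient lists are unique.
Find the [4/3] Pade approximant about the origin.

Taylor coefficients needed (expand at 0): a_0 = -320/27, a_1 = 1280/27, a_2 = -320/3, a_3 = 147200/729, a_4 = -280000/729, a_5 = 1557760/2187, a_6 = -24100160/19683, a_7 = 4394240/2187.
Write the denominator as Q(n) = 1 + q1*n + q2*n^2 + q3*n^3. Requiring Q*f - P = O(n^8) with deg P <= 4 kills the coefficients of n^5..n^7 in Q*f:
  n^5: a_5 + q1*a_4 + q2*a_3 + q3*a_2 = 0, i.e. 1557760/2187 + (-280000/729)*q1 + (147200/729)*q2 + (-320/3)*q3 = 0.
  n^6: a_6 + q1*a_5 + q2*a_4 + q3*a_3 = 0, i.e. -24100160/19683 + (1557760/2187)*q1 + (-280000/729)*q2 + (147200/729)*q3 = 0.
  n^7: a_7 + q1*a_6 + q2*a_5 + q3*a_4 = 0, i.e. 4394240/2187 + (-24100160/19683)*q1 + (1557760/2187)*q2 + (-280000/729)*q3 = 0.
Solving this linear system: q1 = 380764/68191, q2 = 4563931/204573, q3 = 53031724/1841157.
The numerator is Q*f truncated at degree 4: P0 = a_0 = -320/27; P1 = a_1 + q1*a_0 = -1280000/68191; P2 = a_2 + q1*a_1 + q2*a_0 = -587494400/5523471; P3 = a_3 + q1*a_2 + q2*a_1 + q3*a_0 = 593920000/1841157; P4 = a_4 + q1*a_3 + q2*a_2 + q3*a_1 = -4487168000/16570413.

The Pade approximant has numerator coefficients [-320/27, -1280000/68191, -587494400/5523471, 593920000/1841157, -4487168000/16570413]; denominator coefficients [1, 380764/68191, 4563931/204573, 53031724/1841157].


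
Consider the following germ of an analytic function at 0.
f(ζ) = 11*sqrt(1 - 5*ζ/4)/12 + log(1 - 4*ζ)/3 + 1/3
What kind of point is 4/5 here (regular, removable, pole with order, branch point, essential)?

The term (11/12)*sqrt(1 - ζ/(4/5)) has argument 1 - 4/5/(4/5) = 0 at 4/5: a square-root (algebraic, two-sheeted) branch point; the remaining terms are analytic or single-valued there.

The point is an algebraic (square-root) branch point.


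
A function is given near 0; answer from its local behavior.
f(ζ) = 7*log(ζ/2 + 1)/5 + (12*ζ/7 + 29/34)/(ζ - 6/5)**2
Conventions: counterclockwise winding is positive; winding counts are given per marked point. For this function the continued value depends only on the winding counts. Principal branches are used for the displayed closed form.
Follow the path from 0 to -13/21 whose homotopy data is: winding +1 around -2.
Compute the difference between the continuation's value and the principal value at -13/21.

The rational part is single-valued and drops out of the difference; each branch term changes only by its own monodromy.
(7/5)*log(1 - ζ/(-2)): each positive loop around -2 adds 2*pi*i to the log, so winding +1 contributes (7/5)*(1)*2*pi*i = (14/5)*pi*i.
Summing the contributions at ζ = -13/21 gives (14/5)*pi*i.

Continued minus principal equals (14/5)*pi*i.


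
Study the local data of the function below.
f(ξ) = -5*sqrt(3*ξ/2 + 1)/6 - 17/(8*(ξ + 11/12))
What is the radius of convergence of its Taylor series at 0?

The radius of convergence is 2/3.

Denominator factor (ξ + 11/12): pole of order 1 at -11/12, modulus 11/12.
Branch term (-5/6)*sqrt(1 - ξ/(-2/3)): its argument vanishes at ξ = -2/3, a square-root branch point, modulus 2/3.
The radius of convergence is the smallest modulus among the singular points: 2/3.


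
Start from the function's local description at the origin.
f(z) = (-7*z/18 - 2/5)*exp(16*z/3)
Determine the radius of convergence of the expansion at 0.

The radius of convergence is infinite.

The factor exp(16*z/3) is entire and contributes no finite singular point.
The polynomial part has no poles.
No finite singular points: the Taylor series at 0 converges everywhere.


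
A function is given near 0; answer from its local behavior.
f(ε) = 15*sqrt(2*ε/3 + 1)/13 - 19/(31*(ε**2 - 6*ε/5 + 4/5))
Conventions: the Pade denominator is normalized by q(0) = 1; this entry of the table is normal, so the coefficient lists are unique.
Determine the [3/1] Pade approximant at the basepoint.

The Pade approximant has numerator coefficients [625/1612, -4327145/1732497, 23907131/9239984, 668558357/166319712]; denominator coefficients [1, -192161/42990].

Taylor coefficients needed (expand at 0): a_0 = 625/1612, a_1 = -2465/3224, a_2 = -4015/4836, a_3 = 35825/116064, a_4 = 960805/696384.
Write the denominator as Q(ε) = 1 + q1*ε. Requiring Q*f - P = O(ε^5) with deg P <= 3 kills the coefficients of ε^4..ε^4 in Q*f:
  ε^4: a_4 + q1*a_3 = 0, i.e. 960805/696384 + (35825/116064)*q1 = 0.
Solving this linear system: q1 = -192161/42990.
The numerator is Q*f truncated at degree 3: P0 = a_0 = 625/1612; P1 = a_1 + q1*a_0 = -4327145/1732497; P2 = a_2 + q1*a_1 = 23907131/9239984; P3 = a_3 + q1*a_2 = 668558357/166319712.


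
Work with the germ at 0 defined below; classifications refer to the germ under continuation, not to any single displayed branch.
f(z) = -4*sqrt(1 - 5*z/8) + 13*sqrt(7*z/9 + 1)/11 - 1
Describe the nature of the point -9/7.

The point is an algebraic (square-root) branch point.

The term (13/11)*sqrt(1 - z/(-9/7)) has argument 1 - -9/7/(-9/7) = 0 at -9/7: a square-root (algebraic, two-sheeted) branch point; the remaining terms are analytic or single-valued there.


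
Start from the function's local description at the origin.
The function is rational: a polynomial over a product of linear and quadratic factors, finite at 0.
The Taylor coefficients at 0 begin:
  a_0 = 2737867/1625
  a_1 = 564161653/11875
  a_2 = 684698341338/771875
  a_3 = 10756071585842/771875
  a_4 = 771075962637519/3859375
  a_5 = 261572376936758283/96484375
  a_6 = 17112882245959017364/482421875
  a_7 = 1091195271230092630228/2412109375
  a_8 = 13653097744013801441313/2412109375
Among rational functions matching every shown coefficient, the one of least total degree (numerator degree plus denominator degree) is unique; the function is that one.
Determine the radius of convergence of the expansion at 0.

No rational of total degree below 7 reproduces all 9 coefficients; solving the [2/5] Pade equations on them gives f(γ) = (-γ**2 + 10*γ/19 - 17/13)/((γ - 5/11)**3*(γ - 1/11)**2), whose expansion matches every shown term.
Denominator factor (γ - 5/11)^3: pole of order 3 at 5/11, modulus 5/11.
Denominator factor (γ - 1/11)^2: pole of order 2 at 1/11, modulus 1/11.
The radius of convergence is the smallest modulus among the singular points: 1/11.

The radius of convergence is 1/11.


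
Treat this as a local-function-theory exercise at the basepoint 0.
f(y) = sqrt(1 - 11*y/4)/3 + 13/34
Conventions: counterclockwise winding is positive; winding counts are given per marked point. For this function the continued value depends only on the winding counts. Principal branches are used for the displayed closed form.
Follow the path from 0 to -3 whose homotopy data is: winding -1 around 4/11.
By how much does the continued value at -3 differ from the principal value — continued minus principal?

The rational part is single-valued and drops out of the difference; each branch term changes only by its own monodromy.
(1/3)*sqrt(1 - y/(4/11)): winding -1 is odd, the square root flips sign, contributing -2*(1/3)*sqrt(1 - (-3)/(4/11)) = -2*(1/3)*sqrt(37/4) = -(1/3)*sqrt(37).
Summing the contributions at y = -3 gives -(1/3)*sqrt(37).

Continued minus principal equals -(1/3)*sqrt(37).


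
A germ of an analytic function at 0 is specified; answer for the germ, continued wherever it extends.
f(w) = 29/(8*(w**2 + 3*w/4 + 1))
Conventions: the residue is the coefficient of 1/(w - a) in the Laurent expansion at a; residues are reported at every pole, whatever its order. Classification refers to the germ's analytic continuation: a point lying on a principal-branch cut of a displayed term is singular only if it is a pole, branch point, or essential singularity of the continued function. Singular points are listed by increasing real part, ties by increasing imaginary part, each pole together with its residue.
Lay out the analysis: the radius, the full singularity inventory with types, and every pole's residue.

Denominator factor (w**2 + 3*w/4 + 1): discriminant -55/16, complex-conjugate roots (-3/8) + ((1/8)*sqrt(55))*i and (-3/8) - ((1/8)*sqrt(55))*i; poles of order 1, moduli 1 and 1.
The radius of convergence is the smallest modulus among the singular points: 1.
The factor w**2 + 3*w/4 + 1 splits as (w - a)(w - a') with a = (-3/8) - ((1/8)*sqrt(55))*i, a' = (-3/8) + ((1/8)*sqrt(55))*i. At the order-1 pole a set g(w) = (w - a)*f(w) = [29/8] / (w - a').
Simple pole: residue = g(a) at a = (-3/8) - ((1/8)*sqrt(55))*i, which is ((29/110)*sqrt(55))*i.
The factor w**2 + 3*w/4 + 1 splits as (w - a)(w - a') with a = (-3/8) + ((1/8)*sqrt(55))*i, a' = (-3/8) - ((1/8)*sqrt(55))*i. At the order-1 pole a set g(w) = (w - a)*f(w) = [29/8] / (w - a').
Simple pole: residue = g(a) at a = (-3/8) + ((1/8)*sqrt(55))*i, which is -((29/110)*sqrt(55))*i.
List the singular points by increasing real part (a conjugate pair: the negative imaginary part first).

Radius of convergence at 0: 1.
At (-3/8) - ((1/8)*sqrt(55))*i: a pole of order 1; residue ((29/110)*sqrt(55))*i.
At (-3/8) + ((1/8)*sqrt(55))*i: a pole of order 1; residue -((29/110)*sqrt(55))*i.


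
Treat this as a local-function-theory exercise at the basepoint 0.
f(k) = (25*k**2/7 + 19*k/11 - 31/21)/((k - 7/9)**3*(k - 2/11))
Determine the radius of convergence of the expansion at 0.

Denominator factor (k - 2/11): pole of order 1 at 2/11, modulus 2/11.
Denominator factor (k - 7/9)^3: pole of order 3 at 7/9, modulus 7/9.
The radius of convergence is the smallest modulus among the singular points: 2/11.

The radius of convergence is 2/11.


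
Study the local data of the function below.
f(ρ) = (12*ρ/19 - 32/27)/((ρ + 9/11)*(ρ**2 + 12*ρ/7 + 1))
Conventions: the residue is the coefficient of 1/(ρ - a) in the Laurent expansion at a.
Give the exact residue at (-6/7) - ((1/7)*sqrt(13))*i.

The residue is (184877/57969) + ((59521/251199)*sqrt(13))*i.

The factor ρ**2 + 12*ρ/7 + 1 splits as (ρ - a)(ρ - a') with a = (-6/7) - ((1/7)*sqrt(13))*i, a' = (-6/7) + ((1/7)*sqrt(13))*i. At the order-1 pole a set g(ρ) = (ρ - a)*f(ρ) = [(12*ρ/19 - 32/27)/(ρ + 9/11)] / (ρ - a').
Simple pole: residue = g(a) at a = (-6/7) - ((1/7)*sqrt(13))*i, which is (184877/57969) + ((59521/251199)*sqrt(13))*i.


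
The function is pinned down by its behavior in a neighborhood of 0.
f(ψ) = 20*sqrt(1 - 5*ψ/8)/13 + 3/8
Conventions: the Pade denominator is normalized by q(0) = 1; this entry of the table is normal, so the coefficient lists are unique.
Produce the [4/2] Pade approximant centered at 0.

Taylor coefficients needed (expand at 0): a_0 = 199/104, a_1 = -25/52, a_2 = -125/1664, a_3 = -625/26624, a_4 = -15625/1703936, a_5 = -109375/27262976, a_6 = -1640625/872415232.
Write the denominator as Q(ψ) = 1 + q1*ψ + q2*ψ^2. Requiring Q*f - P = O(ψ^7) with deg P <= 4 kills the coefficients of ψ^5..ψ^6 in Q*f:
  ψ^5: a_5 + q1*a_4 + q2*a_3 = 0, i.e. -109375/27262976 + (-15625/1703936)*q1 + (-625/26624)*q2 = 0.
  ψ^6: a_6 + q1*a_5 + q2*a_4 = 0, i.e. -1640625/872415232 + (-109375/27262976)*q1 + (-15625/1703936)*q2 = 0.
Solving this linear system: q1 = -35/48, q2 = 175/1536.
The numerator is Q*f truncated at degree 4: P0 = a_0 = 199/104; P1 = a_1 + q1*a_0 = -9365/4992; P2 = a_2 + q1*a_1 + q2*a_0 = 26275/53248; P3 = a_3 + q1*a_2 + q2*a_1 = -625/26624; P4 = a_4 + q1*a_3 + q2*a_2 = -3125/5111808.

The Pade approximant has numerator coefficients [199/104, -9365/4992, 26275/53248, -625/26624, -3125/5111808]; denominator coefficients [1, -35/48, 175/1536].


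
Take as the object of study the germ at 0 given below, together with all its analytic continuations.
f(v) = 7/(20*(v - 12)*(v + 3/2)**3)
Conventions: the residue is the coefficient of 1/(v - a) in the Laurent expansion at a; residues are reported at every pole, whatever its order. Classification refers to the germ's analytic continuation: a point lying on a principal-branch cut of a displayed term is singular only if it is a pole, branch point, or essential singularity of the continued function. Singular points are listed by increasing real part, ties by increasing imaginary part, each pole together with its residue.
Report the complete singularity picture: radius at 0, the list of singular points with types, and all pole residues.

Denominator factor (v - 12): pole of order 1 at 12, modulus 12.
Denominator factor (v + 3/2)^3: pole of order 3 at -3/2, modulus 3/2.
The radius of convergence is the smallest modulus among the singular points: 3/2.
At the order-3 pole -3/2 set g(v) = (v - (-3/2))^3*f(v) = 7/(20*(v - 12)).
Order-3 pole: residue = g''(a)/2; g''(-3/2) = -28/98415, so the residue is -14/98415.
At the order-1 pole 12 set g(v) = (v - (12))*f(v) = 7/(20*(v + 3/2)**3).
Simple pole: residue = g(a) at a = 12, which is 14/98415.
List the singular points by increasing real part (a conjugate pair: the negative imaginary part first).

Radius of convergence at 0: 3/2.
At -3/2: a pole of order 3; residue -14/98415.
At 12: a pole of order 1; residue 14/98415.


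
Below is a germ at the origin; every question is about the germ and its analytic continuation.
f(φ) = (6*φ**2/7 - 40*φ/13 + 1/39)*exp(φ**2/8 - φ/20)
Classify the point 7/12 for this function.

The point is a regular point.

There is no denominator, hence no pole anywhere.
The factor exp(φ**2/8 - φ/20) is entire.
So the germ continues analytically to 7/12.


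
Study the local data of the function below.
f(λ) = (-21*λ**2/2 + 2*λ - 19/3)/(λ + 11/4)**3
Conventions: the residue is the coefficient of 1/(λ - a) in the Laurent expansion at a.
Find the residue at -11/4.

At the order-3 pole -11/4 set g(λ) = (λ - (-11/4))^3*f(λ) = -21*λ**2/2 + 2*λ - 19/3.
Order-3 pole: residue = g''(a)/2; g''(-11/4) = -21, so the residue is -21/2.

The residue is -21/2.


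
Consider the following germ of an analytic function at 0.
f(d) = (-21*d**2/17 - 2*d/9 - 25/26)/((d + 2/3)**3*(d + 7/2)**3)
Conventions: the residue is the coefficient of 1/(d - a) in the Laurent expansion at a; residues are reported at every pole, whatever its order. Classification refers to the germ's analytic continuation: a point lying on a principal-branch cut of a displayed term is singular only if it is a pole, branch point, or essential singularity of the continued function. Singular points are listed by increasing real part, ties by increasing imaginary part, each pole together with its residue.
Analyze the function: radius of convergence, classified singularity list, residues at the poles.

Denominator factor (d + 7/2)^3: pole of order 3 at -7/2, modulus 7/2.
Denominator factor (d + 2/3)^3: pole of order 3 at -2/3, modulus 2/3.
The radius of convergence is the smallest modulus among the singular points: 2/3.
At the order-3 pole -7/2 set g(d) = (d - (-7/2))^3*f(d) = (-21*d**2/17 - 2*d/9 - 25/26)/(d + 2/3)**3.
Order-3 pole: residue = g''(a)/2; g''(-7/2) = 103804848/313788397, so the residue is 51902424/313788397.
At the order-3 pole -2/3 set g(d) = (d - (-2/3))^3*f(d) = (-21*d**2/17 - 2*d/9 - 25/26)/(d + 7/2)**3.
Order-3 pole: residue = g''(a)/2; g''(-2/3) = -103804848/313788397, so the residue is -51902424/313788397.
List the singular points by increasing real part (a conjugate pair: the negative imaginary part first).

Radius of convergence at 0: 2/3.
At -7/2: a pole of order 3; residue 51902424/313788397.
At -2/3: a pole of order 3; residue -51902424/313788397.


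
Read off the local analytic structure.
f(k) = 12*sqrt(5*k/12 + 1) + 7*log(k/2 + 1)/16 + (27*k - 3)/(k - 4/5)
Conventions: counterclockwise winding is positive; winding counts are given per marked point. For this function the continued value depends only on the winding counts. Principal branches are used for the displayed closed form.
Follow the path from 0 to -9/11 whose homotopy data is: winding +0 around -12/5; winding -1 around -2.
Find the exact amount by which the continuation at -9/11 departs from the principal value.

Continued minus principal equals -(7/8)*pi*i.

The rational part is single-valued and drops out of the difference; each branch term changes only by its own monodromy.
(12)*sqrt(1 - k/(-12/5)): winding +0 is even, the square root returns to the same sheet, contribution 0.
(7/16)*log(1 - k/(-2)): each positive loop around -2 adds 2*pi*i to the log, so winding -1 contributes (7/16)*(-1)*2*pi*i = -(7/8)*pi*i.
Summing the contributions at k = -9/11 gives -(7/8)*pi*i.


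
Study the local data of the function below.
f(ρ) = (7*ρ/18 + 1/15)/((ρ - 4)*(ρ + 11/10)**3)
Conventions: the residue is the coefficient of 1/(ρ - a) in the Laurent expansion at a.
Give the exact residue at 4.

The residue is 14600/1193859.

At the order-1 pole 4 set g(ρ) = (ρ - (4))*f(ρ) = (7*ρ/18 + 1/15)/(ρ + 11/10)**3.
Simple pole: residue = g(a) at a = 4, which is 14600/1193859.


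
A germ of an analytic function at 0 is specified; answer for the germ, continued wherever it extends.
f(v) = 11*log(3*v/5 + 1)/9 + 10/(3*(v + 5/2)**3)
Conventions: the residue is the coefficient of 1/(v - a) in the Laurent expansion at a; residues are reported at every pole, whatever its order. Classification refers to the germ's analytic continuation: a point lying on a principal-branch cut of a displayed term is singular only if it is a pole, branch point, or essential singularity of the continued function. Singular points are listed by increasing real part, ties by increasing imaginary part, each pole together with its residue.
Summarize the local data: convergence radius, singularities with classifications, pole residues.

Denominator factor (v + 5/2)^3: pole of order 3 at -5/2, modulus 5/2.
Branch term (11/9)*log(1 - v/(-5/3)): its argument vanishes at v = -5/3, a logarithmic branch point, modulus 5/3.
The radius of convergence is the smallest modulus among the singular points: 5/3.
The branch term is analytic at -5/2 and contributes nothing to the residue; only the rational part matters.
At the order-3 pole -5/2 set g(v) = (v - (-5/2))^3*(rational part) = 10/3.
Order-3 pole: residue = g''(a)/2; g''(-5/2) = 0, so the residue is 0.
List the singular points by increasing real part (a conjugate pair: the negative imaginary part first).

Radius of convergence at 0: 5/3.
At -5/2: a pole of order 3; residue 0.
At -5/3: a logarithmic branch point.


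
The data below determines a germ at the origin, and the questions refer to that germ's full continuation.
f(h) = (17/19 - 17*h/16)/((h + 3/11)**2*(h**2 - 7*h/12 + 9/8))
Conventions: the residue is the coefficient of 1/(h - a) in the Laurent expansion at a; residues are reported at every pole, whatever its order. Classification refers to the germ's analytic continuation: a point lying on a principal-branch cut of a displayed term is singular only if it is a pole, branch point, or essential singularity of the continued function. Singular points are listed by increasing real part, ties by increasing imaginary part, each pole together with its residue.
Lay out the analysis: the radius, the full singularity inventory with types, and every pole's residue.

Radius of convergence at 0: 3/11.
At -3/11: a pole of order 2; residue -11356697/197131650.
At (7/24) - ((1/24)*sqrt(599))*i: a pole of order 1; residue (11356697/394263300) - ((4279133903/236163716700)*sqrt(599))*i.
At (7/24) + ((1/24)*sqrt(599))*i: a pole of order 1; residue (11356697/394263300) + ((4279133903/236163716700)*sqrt(599))*i.


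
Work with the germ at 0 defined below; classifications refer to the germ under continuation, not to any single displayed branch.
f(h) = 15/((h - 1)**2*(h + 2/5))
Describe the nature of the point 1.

The point is a pole of order 2.

The denominator factor h - 1 vanishes at 1 and appears to the power 2; the numerator there equals 15, nonzero, and no other factor vanishes.
Hence a pole whose order is the multiplicity, 2.


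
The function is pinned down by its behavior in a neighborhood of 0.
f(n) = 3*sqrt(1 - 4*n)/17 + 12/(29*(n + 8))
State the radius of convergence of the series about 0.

The radius of convergence is 1/4.

Denominator factor (n + 8): pole of order 1 at -8, modulus 8.
Branch term (3/17)*sqrt(1 - n/(1/4)): its argument vanishes at n = 1/4, a square-root branch point, modulus 1/4.
The radius of convergence is the smallest modulus among the singular points: 1/4.


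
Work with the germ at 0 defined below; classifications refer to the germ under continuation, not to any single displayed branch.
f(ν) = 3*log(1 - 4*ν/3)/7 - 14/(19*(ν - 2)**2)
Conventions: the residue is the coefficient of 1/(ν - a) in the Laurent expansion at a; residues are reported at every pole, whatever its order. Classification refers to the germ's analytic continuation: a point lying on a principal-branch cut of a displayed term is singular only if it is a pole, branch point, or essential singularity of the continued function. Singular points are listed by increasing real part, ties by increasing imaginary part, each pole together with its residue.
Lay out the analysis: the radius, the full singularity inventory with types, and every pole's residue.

Radius of convergence at 0: 3/4.
At 3/4: a logarithmic branch point.
At 2: a pole of order 2; residue 0.

Denominator factor (ν - 2)^2: pole of order 2 at 2, modulus 2.
Branch term (3/7)*log(1 - ν/(3/4)): its argument vanishes at ν = 3/4, a logarithmic branch point, modulus 3/4.
The radius of convergence is the smallest modulus among the singular points: 3/4.
The branch term is analytic at 2 and contributes nothing to the residue; only the rational part matters.
At the order-2 pole 2 set g(ν) = (ν - (2))^2*(rational part) = -14/19.
Order-2 pole: residue = g'(a); g'(2) = 0, so the residue is 0.
List the singular points by increasing real part (a conjugate pair: the negative imaginary part first).


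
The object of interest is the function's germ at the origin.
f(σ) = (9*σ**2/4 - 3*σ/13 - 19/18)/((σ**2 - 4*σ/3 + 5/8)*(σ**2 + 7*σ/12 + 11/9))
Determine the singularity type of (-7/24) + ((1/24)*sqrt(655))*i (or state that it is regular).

The denominator factor σ**2 + 7*σ/12 + 11/9 vanishes at (-7/24) + ((1/24)*sqrt(655))*i and appears to the power 1; the numerator there equals (-50251/14976) - ((107/1664)*sqrt(655))*i, nonzero, and no other factor vanishes.
Hence a pole whose order is the multiplicity, 1.

The point is a pole of order 1.


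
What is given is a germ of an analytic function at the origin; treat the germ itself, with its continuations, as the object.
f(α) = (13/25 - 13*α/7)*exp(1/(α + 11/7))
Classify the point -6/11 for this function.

The point is a regular point.

There is no denominator, hence no pole anywhere.
The essential point of exp(1/(α - (-11/7))) is -11/7, not -6/11.
So the germ continues analytically to -6/11.


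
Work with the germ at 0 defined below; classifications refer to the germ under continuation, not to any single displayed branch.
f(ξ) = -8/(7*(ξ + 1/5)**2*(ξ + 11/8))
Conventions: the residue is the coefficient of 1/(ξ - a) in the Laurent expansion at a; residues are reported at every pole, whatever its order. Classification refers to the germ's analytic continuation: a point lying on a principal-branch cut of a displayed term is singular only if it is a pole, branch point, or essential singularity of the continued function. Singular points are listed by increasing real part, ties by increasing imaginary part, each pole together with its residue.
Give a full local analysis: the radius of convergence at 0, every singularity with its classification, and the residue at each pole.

Radius of convergence at 0: 1/5.
At -11/8: a pole of order 1; residue -12800/15463.
At -1/5: a pole of order 2; residue 12800/15463.

Denominator factor (ξ + 11/8): pole of order 1 at -11/8, modulus 11/8.
Denominator factor (ξ + 1/5)^2: pole of order 2 at -1/5, modulus 1/5.
The radius of convergence is the smallest modulus among the singular points: 1/5.
At the order-1 pole -11/8 set g(ξ) = (ξ - (-11/8))*f(ξ) = -8/(7*(ξ + 1/5)**2).
Simple pole: residue = g(a) at a = -11/8, which is -12800/15463.
At the order-2 pole -1/5 set g(ξ) = (ξ - (-1/5))^2*f(ξ) = -8/(7*(ξ + 11/8)).
Order-2 pole: residue = g'(a); g'(-1/5) = 12800/15463, so the residue is 12800/15463.
List the singular points by increasing real part (a conjugate pair: the negative imaginary part first).


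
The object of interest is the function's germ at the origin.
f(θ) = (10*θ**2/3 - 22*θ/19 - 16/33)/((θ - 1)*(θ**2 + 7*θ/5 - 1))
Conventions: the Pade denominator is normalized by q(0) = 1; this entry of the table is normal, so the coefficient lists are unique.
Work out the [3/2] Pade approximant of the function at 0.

The Pade approximant has numerator coefficients [-16/33, -1858821958/760329251, -2691995080/2280987753, 6729987700/2280987753]; denominator coefficients [1, 4623057/18189695, -54557977/18189695].

Taylor coefficients needed (expand at 0): a_0 = -16/33, a_1 = -2426/1045, a_2 = -10682/5225, a_3 = -273772/78375, a_4 = -685018/130625, a_5 = -17917178/1959375.
Write the denominator as Q(θ) = 1 + q1*θ + q2*θ^2. Requiring Q*f - P = O(θ^6) with deg P <= 3 kills the coefficients of θ^4..θ^5 in Q*f:
  θ^4: a_4 + q1*a_3 + q2*a_2 = 0, i.e. -685018/130625 + (-273772/78375)*q1 + (-10682/5225)*q2 = 0.
  θ^5: a_5 + q1*a_4 + q2*a_3 = 0, i.e. -17917178/1959375 + (-685018/130625)*q1 + (-273772/78375)*q2 = 0.
Solving this linear system: q1 = 4623057/18189695, q2 = -54557977/18189695.
The numerator is Q*f truncated at degree 3: P0 = a_0 = -16/33; P1 = a_1 + q1*a_0 = -1858821958/760329251; P2 = a_2 + q1*a_1 + q2*a_0 = -2691995080/2280987753; P3 = a_3 + q1*a_2 + q2*a_1 = 6729987700/2280987753.


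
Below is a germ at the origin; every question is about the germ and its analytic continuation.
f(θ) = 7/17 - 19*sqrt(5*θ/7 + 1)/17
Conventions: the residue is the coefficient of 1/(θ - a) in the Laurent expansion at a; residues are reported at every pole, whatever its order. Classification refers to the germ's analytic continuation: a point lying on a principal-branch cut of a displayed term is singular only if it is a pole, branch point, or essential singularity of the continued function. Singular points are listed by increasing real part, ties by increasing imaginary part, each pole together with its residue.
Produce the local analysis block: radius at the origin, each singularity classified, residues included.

Branch term (-19/17)*sqrt(1 - θ/(-7/5)): its argument vanishes at θ = -7/5, a square-root branch point, modulus 7/5.
The radius of convergence is the smallest modulus among the singular points: 7/5.

Radius of convergence at 0: 7/5.
At -7/5: an algebraic (square-root) branch point.


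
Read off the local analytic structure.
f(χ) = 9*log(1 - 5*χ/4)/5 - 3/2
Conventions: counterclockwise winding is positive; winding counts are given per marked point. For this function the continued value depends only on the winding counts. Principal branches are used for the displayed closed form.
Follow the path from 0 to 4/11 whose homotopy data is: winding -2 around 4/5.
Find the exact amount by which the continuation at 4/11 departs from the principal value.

The rational part is single-valued and drops out of the difference; each branch term changes only by its own monodromy.
(9/5)*log(1 - χ/(4/5)): each positive loop around 4/5 adds 2*pi*i to the log, so winding -2 contributes (9/5)*(-2)*2*pi*i = -(36/5)*pi*i.
Summing the contributions at χ = 4/11 gives -(36/5)*pi*i.

Continued minus principal equals -(36/5)*pi*i.


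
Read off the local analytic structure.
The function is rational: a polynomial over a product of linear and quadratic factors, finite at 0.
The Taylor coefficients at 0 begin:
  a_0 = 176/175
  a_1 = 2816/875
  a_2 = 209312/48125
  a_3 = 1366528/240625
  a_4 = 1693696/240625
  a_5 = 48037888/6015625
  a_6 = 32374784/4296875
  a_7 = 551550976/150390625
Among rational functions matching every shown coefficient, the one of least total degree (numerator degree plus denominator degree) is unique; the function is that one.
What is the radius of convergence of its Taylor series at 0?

No rational of total degree below 4 reproduces all 8 coefficients; solving the [2/2] Pade equations on them gives f(ζ) = (11/28 - 29*ζ**2/22)/(ζ - 5/8)**2, whose expansion matches every shown term.
Denominator factor (ζ - 5/8)^2: pole of order 2 at 5/8, modulus 5/8.
The radius of convergence is the smallest modulus among the singular points: 5/8.

The radius of convergence is 5/8.
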